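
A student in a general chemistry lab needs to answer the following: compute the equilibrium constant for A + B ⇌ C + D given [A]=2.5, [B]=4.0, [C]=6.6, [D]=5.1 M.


Kc = [C][D]/([A][B])
= (6.6^1 × 5.1^1)/(2.5^1 × 4.0^1)
= 33.66/10
= 3.366

3.366


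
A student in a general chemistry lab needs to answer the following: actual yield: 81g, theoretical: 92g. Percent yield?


% yield = actual/theoretical × 100
= 81/92 × 100
= 88.04%

88.04%


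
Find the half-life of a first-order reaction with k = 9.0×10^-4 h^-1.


t½ = ln2/k = 0.693147/(9.0×10^-4 h^-1)
= 770.2 h

770.2 h


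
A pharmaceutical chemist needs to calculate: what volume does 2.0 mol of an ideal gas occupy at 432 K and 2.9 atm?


PV = nRT  (R = 0.08206 L·atm/(mol·K))
V = nRT/P = 2.0×0.08206×432/2.9
= 24.448 L

24.448 L


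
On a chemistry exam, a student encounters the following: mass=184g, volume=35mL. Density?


ρ = mass/volume
= 184/35
= 5.257 g/mL

5.257 g/mL


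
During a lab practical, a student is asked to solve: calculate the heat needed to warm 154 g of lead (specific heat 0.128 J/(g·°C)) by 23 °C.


q = mcΔT = 154 × 0.128 × 23
= 453.38 J

453.38 J


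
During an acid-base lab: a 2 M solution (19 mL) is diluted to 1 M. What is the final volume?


C1V1 = C2V2
2 × 19 = 1 × V2
V2 = 38/1 = 38.0 mL

38.0 mL


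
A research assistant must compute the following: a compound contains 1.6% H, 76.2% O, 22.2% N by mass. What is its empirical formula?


Assume 100 g sample. Moles of each element:
  H: 1.6/1.008 = 1.587 mol
  O: 76.2/16.0 = 4.763 mol
  N: 22.2/14.01 = 1.585 mol
Divide by smallest (1.585):
  H: 1.587/1.585 = 1.0
  O: 4.763/1.585 = 3.01
  N: 1.585/1.585 = 1.0
Empirical formula: HNO3

HNO3


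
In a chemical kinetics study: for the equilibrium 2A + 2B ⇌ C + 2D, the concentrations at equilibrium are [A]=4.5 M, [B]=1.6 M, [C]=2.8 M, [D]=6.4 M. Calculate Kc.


Kc = [C][D]^2/([A]^2[B]^2)
= (2.8^1 × 6.4^2)/(4.5^2 × 1.6^2)
= 114.688/51.84
= 2.212

2.212


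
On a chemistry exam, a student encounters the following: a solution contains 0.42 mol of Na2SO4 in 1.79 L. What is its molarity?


M = n/V = 0.42/1.79 = 0.235 mol/L

0.235 M


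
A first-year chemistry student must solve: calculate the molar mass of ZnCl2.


M(ZnCl2) = 1×65.38 + 2×35.45
= 65.38 + 70.9
= 136.28 g/mol

136.28 g/mol


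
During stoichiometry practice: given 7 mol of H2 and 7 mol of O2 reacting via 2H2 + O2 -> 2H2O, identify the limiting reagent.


Mole ratio available / coefficient:
  H2: 7/2 = 3.500
  O2: 7/1 = 7.000
Smaller ratio is limiting.

H2


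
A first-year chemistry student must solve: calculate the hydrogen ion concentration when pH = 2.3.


[H+] = 10^(-pH) = 10^(-2.3)
= 5.01×10^-3 M

5.01×10^-3 M


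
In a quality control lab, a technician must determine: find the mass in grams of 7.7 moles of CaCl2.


M(CaCl2) = 110.98 g/mol
mass = n × M = 7.7 × 110.98 = 854.55 g

854.55 g


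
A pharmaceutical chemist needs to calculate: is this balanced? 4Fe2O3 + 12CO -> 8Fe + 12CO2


Equation: 4Fe2O3 + 12CO -> 8Fe + 12CO2
Check atoms: C: 12=12, Fe: 8=8, O: 24=24
Balanced

Yes, balanced


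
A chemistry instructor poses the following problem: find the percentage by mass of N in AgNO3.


M(AgNO3) = 1×107.87 + 1×14.01 + 3×16.0 = 169.88 g/mol
Mass of N = 1 × 14.01 = 14.01 g/mol
% N = 14.01/169.88 × 100 = 8.25%

8.25%


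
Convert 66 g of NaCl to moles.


M(NaCl) = 58.44 g/mol
n = mass/M = 66/58.44 = 1.1294 mol

1.1294 mol


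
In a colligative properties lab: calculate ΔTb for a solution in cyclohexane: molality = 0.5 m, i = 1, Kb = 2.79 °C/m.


ΔTb = Kb × m × i
= 2.79 × 0.5 × 1
= 1.395 °C

1.395 °C


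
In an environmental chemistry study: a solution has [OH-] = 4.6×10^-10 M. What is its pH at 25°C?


pOH = -log10([OH-]) = -log10(4.6×10^-10)
= 10 - log10(4.6) = 9.34
pH = 14 - pOH = 14 - 9.34 = 4.66

4.66


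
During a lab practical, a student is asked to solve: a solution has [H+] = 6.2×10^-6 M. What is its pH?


pH = -log10([H+]) = -log10(6.2×10^-6)
= 6 - log10(6.2)
= 6 - 0.79
= 5.21

5.21


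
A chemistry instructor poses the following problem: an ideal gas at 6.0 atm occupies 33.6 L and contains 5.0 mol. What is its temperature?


PV = nRT  (R = 0.08206 L·atm/(mol·K))
T = PV/(nR) = 6.0×33.6/(5.0×0.08206)
= 201.60/0.410300
= 491.35 K

491.35 K


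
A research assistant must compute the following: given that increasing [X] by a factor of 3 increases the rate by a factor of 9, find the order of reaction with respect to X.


rate ∝ [X]^n
3^n = 9 → n = 2
Order in X: 2

2


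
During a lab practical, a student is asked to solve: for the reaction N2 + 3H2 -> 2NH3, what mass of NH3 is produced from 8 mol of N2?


Mole ratio NH3:N2 = 2:1
n(NH3) = 8 × 2/1 = 16.000 mol
mass = 16.000 × 17.03 = 272.48 g

272.48 g


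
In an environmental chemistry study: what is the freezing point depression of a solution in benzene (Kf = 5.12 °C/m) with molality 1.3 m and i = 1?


ΔTf = Kf × m × i
= 5.12 × 1.3 × 1
= 6.656 °C

6.656 °C


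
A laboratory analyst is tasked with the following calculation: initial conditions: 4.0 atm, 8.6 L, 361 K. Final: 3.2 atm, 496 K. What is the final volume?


P1V1/T1 = P2V2/T2
V2 = P1V1T2/(T1P2)
= 4.0×8.6×496/(361×3.2)
= 14.77 L

14.77 L


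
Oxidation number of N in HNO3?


(+1) + x + 3(-2) = 0, so x = +5
Oxidation number: +5

+5


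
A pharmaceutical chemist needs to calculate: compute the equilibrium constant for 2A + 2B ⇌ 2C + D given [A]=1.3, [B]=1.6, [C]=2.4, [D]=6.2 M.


Kc = [C]^2[D]/([A]^2[B]^2)
= (2.4^2 × 6.2^1)/(1.3^2 × 1.6^2)
= 35.712/4.3264
= 8.254

8.254


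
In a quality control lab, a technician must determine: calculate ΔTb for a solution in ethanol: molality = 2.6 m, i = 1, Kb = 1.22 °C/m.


ΔTb = Kb × m × i
= 1.22 × 2.6 × 1
= 3.172 °C

3.172 °C


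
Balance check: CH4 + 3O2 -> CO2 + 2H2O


Equation: CH4 + 3O2 -> CO2 + 2H2O
Check atoms: C: 1=1, H: 4=4, O: 6≠4
Not balanced

No, not balanced


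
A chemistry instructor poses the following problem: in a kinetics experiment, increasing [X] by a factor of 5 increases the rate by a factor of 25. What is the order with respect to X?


rate ∝ [X]^n
5^n = 25 → n = 2
Order in X: 2

2


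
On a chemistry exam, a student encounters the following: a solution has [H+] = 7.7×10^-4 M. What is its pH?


pH = -log10([H+]) = -log10(7.7×10^-4)
= 4 - log10(7.7)
= 4 - 0.89
= 3.11

3.11


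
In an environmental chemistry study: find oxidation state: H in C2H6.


H is +1 with nonmetals
Oxidation number: +1

+1


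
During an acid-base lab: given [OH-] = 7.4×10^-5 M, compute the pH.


pOH = -log10([OH-]) = -log10(7.4×10^-5)
= 5 - log10(7.4) = 4.13
pH = 14 - pOH = 14 - 4.13 = 9.87

9.87


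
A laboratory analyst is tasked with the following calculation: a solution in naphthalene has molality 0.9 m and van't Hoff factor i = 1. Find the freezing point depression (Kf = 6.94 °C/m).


ΔTf = Kf × m × i
= 6.94 × 0.9 × 1
= 6.246 °C

6.246 °C


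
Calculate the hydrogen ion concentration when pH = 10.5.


[H+] = 10^(-pH) = 10^(-10.5)
= 3.16×10^-11 M

3.16×10^-11 M


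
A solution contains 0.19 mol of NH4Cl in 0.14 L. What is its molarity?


M = n/V = 0.19/0.14 = 1.357 mol/L

1.357 M


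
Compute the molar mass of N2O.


M(N2O) = 2×14.01 + 1×16.0
= 28.02 + 16.0
= 44.02 g/mol

44.02 g/mol


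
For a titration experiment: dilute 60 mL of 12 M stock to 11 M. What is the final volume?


C1V1 = C2V2
12 × 60 = 11 × V2
V2 = 720/11 = 65.45 mL

65.45 mL


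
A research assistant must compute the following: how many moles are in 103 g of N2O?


M(N2O) = 44.02 g/mol
n = mass/M = 103/44.02 = 2.3398 mol

2.3398 mol


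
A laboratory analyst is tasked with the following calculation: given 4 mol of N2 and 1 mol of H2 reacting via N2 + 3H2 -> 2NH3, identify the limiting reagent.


Mole ratio available / coefficient:
  N2: 4/1 = 4.000
  H2: 1/3 = 0.333
Smaller ratio is limiting.

H2


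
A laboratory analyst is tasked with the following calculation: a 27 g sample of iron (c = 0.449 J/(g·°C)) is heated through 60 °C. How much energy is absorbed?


q = mcΔT = 27 × 0.449 × 60
= 727.38 J

727.38 J


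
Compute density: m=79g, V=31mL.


ρ = mass/volume
= 79/31
= 2.548 g/mL

2.548 g/mL


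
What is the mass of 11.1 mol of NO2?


M(NO2) = 46.01 g/mol
mass = n × M = 11.1 × 46.01 = 510.71 g

510.71 g


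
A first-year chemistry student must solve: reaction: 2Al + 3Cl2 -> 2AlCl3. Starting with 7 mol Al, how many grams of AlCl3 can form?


Mole ratio AlCl3:Al = 2:2
n(AlCl3) = 7 × 2/2 = 7.000 mol
mass = 7.000 × 133.33 = 933.31 g

933.31 g


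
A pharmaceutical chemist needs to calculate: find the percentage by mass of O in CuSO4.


M(CuSO4) = 1×63.55 + 1×32.07 + 4×16.0 = 159.62 g/mol
Mass of O = 4 × 16.0 = 64.00 g/mol
% O = 64.00/159.62 × 100 = 40.10%

40.10%


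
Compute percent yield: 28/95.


% yield = actual/theoretical × 100
= 28/95 × 100
= 29.47%

29.47%


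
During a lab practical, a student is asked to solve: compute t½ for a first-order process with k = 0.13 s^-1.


t½ = ln2/k = 0.693147/(0.13 s^-1)
= 5.332 s

5.332 s


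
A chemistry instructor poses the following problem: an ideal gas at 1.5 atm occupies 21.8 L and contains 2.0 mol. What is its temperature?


PV = nRT  (R = 0.08206 L·atm/(mol·K))
T = PV/(nR) = 1.5×21.8/(2.0×0.08206)
= 32.70/0.164120
= 199.24 K

199.24 K


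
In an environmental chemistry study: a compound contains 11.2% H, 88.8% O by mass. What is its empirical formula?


Assume 100 g sample. Moles of each element:
  H: 11.2/1.008 = 11.111 mol
  O: 88.8/16.0 = 5.55 mol
Divide by smallest (5.55):
  H: 11.111/5.55 = 2.0
  O: 5.55/5.55 = 1.0
Empirical formula: H2O

H2O


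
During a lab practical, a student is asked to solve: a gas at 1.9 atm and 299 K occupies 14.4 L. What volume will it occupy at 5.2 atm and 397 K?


P1V1/T1 = P2V2/T2
V2 = P1V1T2/(T1P2)
= 1.9×14.4×397/(299×5.2)
= 6.986 L

6.986 L


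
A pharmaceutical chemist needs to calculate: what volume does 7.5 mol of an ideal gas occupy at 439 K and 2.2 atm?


PV = nRT  (R = 0.08206 L·atm/(mol·K))
V = nRT/P = 7.5×0.08206×439/2.2
= 122.81 L

122.81 L


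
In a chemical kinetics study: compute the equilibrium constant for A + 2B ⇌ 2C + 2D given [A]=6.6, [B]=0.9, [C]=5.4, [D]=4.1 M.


Kc = [C]^2[D]^2/([A][B]^2)
= (5.4^2 × 4.1^2)/(6.6^1 × 0.9^2)
= 490.1796/5.346
= 91.69

91.69


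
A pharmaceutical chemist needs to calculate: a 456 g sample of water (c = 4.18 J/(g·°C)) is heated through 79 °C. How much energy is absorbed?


q = mcΔT = 456 × 4.18 × 79
= 150580.32 J

150580.32 J


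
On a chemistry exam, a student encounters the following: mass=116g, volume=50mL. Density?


ρ = mass/volume
= 116/50
= 2.32 g/mL

2.32 g/mL


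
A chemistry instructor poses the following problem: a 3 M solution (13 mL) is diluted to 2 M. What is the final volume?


C1V1 = C2V2
3 × 13 = 2 × V2
V2 = 39/2 = 19.5 mL

19.5 mL


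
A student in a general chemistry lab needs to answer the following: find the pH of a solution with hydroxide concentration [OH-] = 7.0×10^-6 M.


pOH = -log10([OH-]) = -log10(7.0×10^-6)
= 6 - log10(7.0) = 5.15
pH = 14 - pOH = 14 - 5.15 = 8.85

8.85


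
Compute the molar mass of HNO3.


M(HNO3) = 1×1.008 + 1×14.01 + 3×16.0
= 1.01 + 14.01 + 48.0
= 63.02 g/mol

63.02 g/mol


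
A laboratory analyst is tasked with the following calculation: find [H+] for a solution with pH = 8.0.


[H+] = 10^(-pH) = 10^(-8.0)
= 1.0×10^-8 M

1.0×10^-8 M


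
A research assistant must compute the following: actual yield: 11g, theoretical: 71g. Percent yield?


% yield = actual/theoretical × 100
= 11/71 × 100
= 15.49%

15.49%


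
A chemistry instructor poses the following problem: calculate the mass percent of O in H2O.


M(H2O) = 2×1.008 + 1×16.0 = 18.016 g/mol
Mass of O = 1 × 16.0 = 16.00 g/mol
% O = 16.00/18.016 × 100 = 88.81%

88.81%


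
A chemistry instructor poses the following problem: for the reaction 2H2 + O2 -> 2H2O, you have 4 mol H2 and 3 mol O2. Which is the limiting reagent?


Mole ratio available / coefficient:
  H2: 4/2 = 2.000
  O2: 3/1 = 3.000
Smaller ratio is limiting.

H2


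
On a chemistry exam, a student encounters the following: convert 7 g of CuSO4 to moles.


M(CuSO4) = 159.62 g/mol
n = mass/M = 7/159.62 = 0.0439 mol

0.0439 mol


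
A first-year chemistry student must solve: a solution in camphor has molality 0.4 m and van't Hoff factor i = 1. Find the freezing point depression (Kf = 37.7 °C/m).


ΔTf = Kf × m × i
= 37.7 × 0.4 × 1
= 15.08 °C

15.08 °C


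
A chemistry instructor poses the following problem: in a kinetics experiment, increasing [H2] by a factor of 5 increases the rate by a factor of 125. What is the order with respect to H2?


rate ∝ [H2]^n
5^n = 125 → n = 3
Order in H2: 3

3


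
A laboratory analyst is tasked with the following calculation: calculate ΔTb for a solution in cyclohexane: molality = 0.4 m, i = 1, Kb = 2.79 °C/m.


ΔTb = Kb × m × i
= 2.79 × 0.4 × 1
= 1.116 °C

1.116 °C


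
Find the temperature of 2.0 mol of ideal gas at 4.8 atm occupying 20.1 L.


PV = nRT  (R = 0.08206 L·atm/(mol·K))
T = PV/(nR) = 4.8×20.1/(2.0×0.08206)
= 96.48/0.164120
= 587.86 K

587.86 K


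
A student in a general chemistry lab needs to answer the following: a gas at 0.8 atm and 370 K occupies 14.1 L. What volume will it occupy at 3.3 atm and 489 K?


P1V1/T1 = P2V2/T2
V2 = P1V1T2/(T1P2)
= 0.8×14.1×489/(370×3.3)
= 4.518 L

4.518 L


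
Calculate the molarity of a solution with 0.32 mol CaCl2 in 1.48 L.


M = n/V = 0.32/1.48 = 0.216 mol/L

0.216 M


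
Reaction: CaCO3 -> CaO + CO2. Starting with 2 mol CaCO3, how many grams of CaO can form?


Mole ratio CaO:CaCO3 = 1:1
n(CaO) = 2 × 1/1 = 2.000 mol
mass = 2.000 × 56.08 = 112.16 g

112.16 g


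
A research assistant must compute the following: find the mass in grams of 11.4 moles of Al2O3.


M(Al2O3) = 101.96 g/mol
mass = n × M = 11.4 × 101.96 = 1162.34 g

1162.34 g


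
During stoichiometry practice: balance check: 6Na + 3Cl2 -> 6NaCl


Equation: 6Na + 3Cl2 -> 6NaCl
Check atoms: Cl: 6=6, Na: 6=6
Balanced

Yes, balanced


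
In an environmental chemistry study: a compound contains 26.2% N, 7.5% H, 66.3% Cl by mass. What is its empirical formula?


Assume 100 g sample. Moles of each element:
  N: 26.2/14.01 = 1.87 mol
  H: 7.5/1.008 = 7.44 mol
  Cl: 66.3/35.45 = 1.87 mol
Divide by smallest (1.87):
  N: 1.87/1.87 = 1.0
  H: 7.44/1.87 = 3.98
  Cl: 1.87/1.87 = 1.0
Empirical formula: NH4Cl

NH4Cl


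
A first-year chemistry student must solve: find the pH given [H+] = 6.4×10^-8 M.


pH = -log10([H+]) = -log10(6.4×10^-8)
= 8 - log10(6.4)
= 8 - 0.81
= 7.19

7.19


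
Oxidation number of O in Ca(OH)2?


O is usually -2
Oxidation number: -2

-2


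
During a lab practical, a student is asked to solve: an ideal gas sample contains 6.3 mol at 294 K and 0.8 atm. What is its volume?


PV = nRT  (R = 0.08206 L·atm/(mol·K))
V = nRT/P = 6.3×0.08206×294/0.8
= 189.989 L

189.989 L


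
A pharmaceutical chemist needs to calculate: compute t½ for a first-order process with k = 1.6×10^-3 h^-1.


t½ = ln2/k = 0.693147/(1.6×10^-3 h^-1)
= 433.2 h

433.2 h


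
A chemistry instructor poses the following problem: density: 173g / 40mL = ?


ρ = mass/volume
= 173/40
= 4.325 g/mL

4.325 g/mL


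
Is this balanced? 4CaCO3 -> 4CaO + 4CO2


Equation: 4CaCO3 -> 4CaO + 4CO2
Check atoms: C: 4=4, Ca: 4=4, O: 12=12
Balanced

Yes, balanced


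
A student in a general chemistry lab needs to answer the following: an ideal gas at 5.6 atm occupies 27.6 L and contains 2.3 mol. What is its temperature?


PV = nRT  (R = 0.08206 L·atm/(mol·K))
T = PV/(nR) = 5.6×27.6/(2.3×0.08206)
= 154.56/0.188738
= 818.91 K

818.91 K


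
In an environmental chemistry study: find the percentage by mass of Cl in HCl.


M(HCl) = 1×1.008 + 1×35.45 = 36.458 g/mol
Mass of Cl = 1 × 35.45 = 35.45 g/mol
% Cl = 35.45/36.458 × 100 = 97.24%

97.24%


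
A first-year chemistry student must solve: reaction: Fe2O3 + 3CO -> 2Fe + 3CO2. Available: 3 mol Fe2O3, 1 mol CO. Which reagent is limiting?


Mole ratio available / coefficient:
  Fe2O3: 3/1 = 3.000
  CO: 1/3 = 0.333
Smaller ratio is limiting.

CO


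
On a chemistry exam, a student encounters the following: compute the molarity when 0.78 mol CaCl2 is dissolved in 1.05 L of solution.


M = n/V = 0.78/1.05 = 0.743 mol/L

0.743 M


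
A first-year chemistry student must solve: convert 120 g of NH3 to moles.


M(NH3) = 17.03 g/mol
n = mass/M = 120/17.03 = 7.0464 mol

7.0464 mol


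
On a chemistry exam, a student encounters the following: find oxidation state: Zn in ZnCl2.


Zn is +2
Oxidation number: +2

+2


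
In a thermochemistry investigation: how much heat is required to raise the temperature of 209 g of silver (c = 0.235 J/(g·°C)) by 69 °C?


q = mcΔT = 209 × 0.235 × 69
= 3388.94 J

3388.94 J


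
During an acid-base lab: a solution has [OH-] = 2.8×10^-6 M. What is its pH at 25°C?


pOH = -log10([OH-]) = -log10(2.8×10^-6)
= 6 - log10(2.8) = 5.55
pH = 14 - pOH = 14 - 5.55 = 8.45

8.45


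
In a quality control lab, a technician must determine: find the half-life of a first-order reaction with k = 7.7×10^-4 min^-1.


t½ = ln2/k = 0.693147/(7.7×10^-4 min^-1)
= 900.2 min

900.2 min


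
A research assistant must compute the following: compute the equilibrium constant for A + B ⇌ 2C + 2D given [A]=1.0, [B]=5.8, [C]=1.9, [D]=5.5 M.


Kc = [C]^2[D]^2/([A][B])
= (1.9^2 × 5.5^2)/(1.0^1 × 5.8^1)
= 109.2025/5.8
= 18.83

18.83


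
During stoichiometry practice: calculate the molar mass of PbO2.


M(PbO2) = 1×207.2 + 2×16.0
= 207.2 + 32.0
= 239.2 g/mol

239.2 g/mol


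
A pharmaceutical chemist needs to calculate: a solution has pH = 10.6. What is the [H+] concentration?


[H+] = 10^(-pH) = 10^(-10.6)
= 2.51×10^-11 M

2.51×10^-11 M


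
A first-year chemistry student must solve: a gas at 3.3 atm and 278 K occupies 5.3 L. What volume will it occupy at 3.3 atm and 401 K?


P1V1/T1 = P2V2/T2
V2 = P1V1T2/(T1P2)
= 3.3×5.3×401/(278×3.3)
= 7.645 L

7.645 L


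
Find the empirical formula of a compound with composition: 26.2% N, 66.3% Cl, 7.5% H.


Assume 100 g sample. Moles of each element:
  N: 26.2/14.01 = 1.87 mol
  Cl: 66.3/35.45 = 1.87 mol
  H: 7.5/1.008 = 7.44 mol
Divide by smallest (1.87):
  N: 1.87/1.87 = 1.0
  Cl: 1.87/1.87 = 1.0
  H: 7.44/1.87 = 3.98
Empirical formula: NH4Cl

NH4Cl


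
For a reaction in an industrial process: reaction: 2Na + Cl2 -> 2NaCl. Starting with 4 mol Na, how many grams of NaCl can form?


Mole ratio NaCl:Na = 2:2
n(NaCl) = 4 × 2/2 = 4.000 mol
mass = 4.000 × 58.44 = 233.76 g

233.76 g


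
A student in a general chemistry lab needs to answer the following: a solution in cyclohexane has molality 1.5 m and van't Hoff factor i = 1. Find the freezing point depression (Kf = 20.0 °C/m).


ΔTf = Kf × m × i
= 20.0 × 1.5 × 1
= 30.0 °C

30.0 °C


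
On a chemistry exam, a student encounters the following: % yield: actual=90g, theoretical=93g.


% yield = actual/theoretical × 100
= 90/93 × 100
= 96.77%

96.77%


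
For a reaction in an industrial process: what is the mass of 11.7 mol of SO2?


M(SO2) = 64.07 g/mol
mass = n × M = 11.7 × 64.07 = 749.62 g

749.62 g


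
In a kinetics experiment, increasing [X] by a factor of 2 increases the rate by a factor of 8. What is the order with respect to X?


rate ∝ [X]^n
2^n = 8 → n = 3
Order in X: 3

3


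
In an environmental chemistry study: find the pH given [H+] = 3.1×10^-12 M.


pH = -log10([H+]) = -log10(3.1×10^-12)
= 12 - log10(3.1)
= 12 - 0.49
= 11.51

11.51


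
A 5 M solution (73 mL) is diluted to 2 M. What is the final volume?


C1V1 = C2V2
5 × 73 = 2 × V2
V2 = 365/2 = 182.5 mL

182.5 mL


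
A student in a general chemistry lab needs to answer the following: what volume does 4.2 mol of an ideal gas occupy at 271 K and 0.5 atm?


PV = nRT  (R = 0.08206 L·atm/(mol·K))
V = nRT/P = 4.2×0.08206×271/0.5
= 186.801 L

186.801 L


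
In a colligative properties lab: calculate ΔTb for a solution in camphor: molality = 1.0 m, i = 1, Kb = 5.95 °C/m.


ΔTb = Kb × m × i
= 5.95 × 1.0 × 1
= 5.95 °C

5.95 °C


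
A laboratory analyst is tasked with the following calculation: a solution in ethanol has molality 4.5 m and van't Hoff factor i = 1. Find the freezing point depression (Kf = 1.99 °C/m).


ΔTf = Kf × m × i
= 1.99 × 4.5 × 1
= 8.955 °C

8.955 °C


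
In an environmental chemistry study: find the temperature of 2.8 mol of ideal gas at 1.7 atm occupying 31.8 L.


PV = nRT  (R = 0.08206 L·atm/(mol·K))
T = PV/(nR) = 1.7×31.8/(2.8×0.08206)
= 54.06/0.229768
= 235.28 K

235.28 K


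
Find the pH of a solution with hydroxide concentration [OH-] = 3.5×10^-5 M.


pOH = -log10([OH-]) = -log10(3.5×10^-5)
= 5 - log10(3.5) = 4.46
pH = 14 - pOH = 14 - 4.46 = 9.54

9.54


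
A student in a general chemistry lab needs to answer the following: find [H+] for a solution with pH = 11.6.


[H+] = 10^(-pH) = 10^(-11.6)
= 2.51×10^-12 M

2.51×10^-12 M


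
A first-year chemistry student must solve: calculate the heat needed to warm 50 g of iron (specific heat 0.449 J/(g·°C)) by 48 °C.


q = mcΔT = 50 × 0.449 × 48
= 1077.60 J

1077.60 J


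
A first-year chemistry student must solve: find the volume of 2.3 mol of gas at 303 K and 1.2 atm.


PV = nRT  (R = 0.08206 L·atm/(mol·K))
V = nRT/P = 2.3×0.08206×303/1.2
= 47.656 L

47.656 L


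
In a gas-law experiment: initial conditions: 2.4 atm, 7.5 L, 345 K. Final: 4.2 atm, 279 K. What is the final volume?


P1V1/T1 = P2V2/T2
V2 = P1V1T2/(T1P2)
= 2.4×7.5×279/(345×4.2)
= 3.466 L

3.466 L


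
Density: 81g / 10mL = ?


ρ = mass/volume
= 81/10
= 8.1 g/mL

8.1 g/mL


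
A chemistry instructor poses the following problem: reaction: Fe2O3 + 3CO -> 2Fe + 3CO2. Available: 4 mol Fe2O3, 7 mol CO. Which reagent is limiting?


Mole ratio available / coefficient:
  Fe2O3: 4/1 = 4.000
  CO: 7/3 = 2.333
Smaller ratio is limiting.

CO


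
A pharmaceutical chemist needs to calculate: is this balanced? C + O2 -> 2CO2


Equation: C + O2 -> 2CO2
Check atoms: C: 1≠2, O: 2≠4
Not balanced

No, not balanced


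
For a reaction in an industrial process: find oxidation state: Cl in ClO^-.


x + (-2) = -1, so x = +1
Oxidation number: +1

+1


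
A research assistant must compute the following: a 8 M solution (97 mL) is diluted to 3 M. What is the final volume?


C1V1 = C2V2
8 × 97 = 3 × V2
V2 = 776/3 = 258.67 mL

258.67 mL


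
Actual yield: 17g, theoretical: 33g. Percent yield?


% yield = actual/theoretical × 100
= 17/33 × 100
= 51.52%

51.52%


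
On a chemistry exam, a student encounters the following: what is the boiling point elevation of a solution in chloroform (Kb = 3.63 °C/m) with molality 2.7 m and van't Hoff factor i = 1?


ΔTb = Kb × m × i
= 3.63 × 2.7 × 1
= 9.801 °C

9.801 °C


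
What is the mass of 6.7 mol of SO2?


M(SO2) = 64.07 g/mol
mass = n × M = 6.7 × 64.07 = 429.27 g

429.27 g


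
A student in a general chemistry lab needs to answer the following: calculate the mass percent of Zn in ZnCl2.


M(ZnCl2) = 1×65.38 + 2×35.45 = 136.28 g/mol
Mass of Zn = 1 × 65.38 = 65.38 g/mol
% Zn = 65.38/136.28 × 100 = 47.97%

47.97%


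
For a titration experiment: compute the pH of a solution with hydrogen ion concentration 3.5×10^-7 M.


pH = -log10([H+]) = -log10(3.5×10^-7)
= 7 - log10(3.5)
= 7 - 0.54
= 6.46

6.46


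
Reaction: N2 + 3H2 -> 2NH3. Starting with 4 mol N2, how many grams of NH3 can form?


Mole ratio NH3:N2 = 2:1
n(NH3) = 4 × 2/1 = 8.000 mol
mass = 8.000 × 17.03 = 136.24 g

136.24 g


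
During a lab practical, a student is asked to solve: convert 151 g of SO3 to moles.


M(SO3) = 80.07 g/mol
n = mass/M = 151/80.07 = 1.8858 mol

1.8858 mol


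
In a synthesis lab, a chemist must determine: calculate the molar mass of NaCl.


M(NaCl) = 1×22.99 + 1×35.45
= 22.99 + 35.45
= 58.44 g/mol

58.44 g/mol


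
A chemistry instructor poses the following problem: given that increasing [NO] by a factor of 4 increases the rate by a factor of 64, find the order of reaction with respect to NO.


rate ∝ [NO]^n
4^n = 64 → n = 3
Order in NO: 3

3


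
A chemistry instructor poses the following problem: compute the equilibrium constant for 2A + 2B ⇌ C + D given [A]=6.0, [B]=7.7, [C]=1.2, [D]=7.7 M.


Kc = [C][D]/([A]^2[B]^2)
= (1.2^1 × 7.7^1)/(6.0^2 × 7.7^2)
= 9.24/2134.44
= 0.004329

0.004329


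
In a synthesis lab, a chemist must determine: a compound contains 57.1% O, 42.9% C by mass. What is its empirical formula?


Assume 100 g sample. Moles of each element:
  O: 57.1/16.0 = 3.569 mol
  C: 42.9/12.01 = 3.572 mol
Divide by smallest (3.569):
  O: 3.569/3.569 = 1.0
  C: 3.572/3.569 = 1.0
Empirical formula: CO

CO


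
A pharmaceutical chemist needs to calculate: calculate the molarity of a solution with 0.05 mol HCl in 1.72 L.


M = n/V = 0.05/1.72 = 0.029 mol/L

0.029 M


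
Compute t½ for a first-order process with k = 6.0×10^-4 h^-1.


t½ = ln2/k = 0.693147/(6.0×10^-4 h^-1)
= 1155 h

1155 h


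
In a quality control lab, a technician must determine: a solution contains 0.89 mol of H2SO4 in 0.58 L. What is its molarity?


M = n/V = 0.89/0.58 = 1.534 mol/L

1.534 M


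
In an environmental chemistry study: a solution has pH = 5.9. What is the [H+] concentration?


[H+] = 10^(-pH) = 10^(-5.9)
= 1.26×10^-6 M

1.26×10^-6 M


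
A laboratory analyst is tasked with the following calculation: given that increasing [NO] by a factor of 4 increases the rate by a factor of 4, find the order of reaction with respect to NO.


rate ∝ [NO]^n
4^n = 4 → n = 1
Order in NO: 1

1


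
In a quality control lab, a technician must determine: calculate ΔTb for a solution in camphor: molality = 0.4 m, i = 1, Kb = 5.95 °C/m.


ΔTb = Kb × m × i
= 5.95 × 0.4 × 1
= 2.38 °C

2.38 °C


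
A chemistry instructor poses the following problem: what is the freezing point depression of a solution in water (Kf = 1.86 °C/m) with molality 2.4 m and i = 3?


ΔTf = Kf × m × i
= 1.86 × 2.4 × 3
= 13.392 °C

13.392 °C


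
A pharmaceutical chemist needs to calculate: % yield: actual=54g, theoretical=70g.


% yield = actual/theoretical × 100
= 54/70 × 100
= 77.14%

77.14%


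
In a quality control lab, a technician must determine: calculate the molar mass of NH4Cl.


M(NH4Cl) = 1×14.01 + 4×1.008 + 1×35.45
= 14.01 + 4.03 + 35.45
= 53.49 g/mol

53.49 g/mol


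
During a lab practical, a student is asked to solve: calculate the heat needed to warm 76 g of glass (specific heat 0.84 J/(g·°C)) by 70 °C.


q = mcΔT = 76 × 0.84 × 70
= 4468.80 J

4468.80 J


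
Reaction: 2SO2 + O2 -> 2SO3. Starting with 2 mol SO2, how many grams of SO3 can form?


Mole ratio SO3:SO2 = 2:2
n(SO3) = 2 × 2/2 = 2.000 mol
mass = 2.000 × 80.07 = 160.14 g

160.14 g


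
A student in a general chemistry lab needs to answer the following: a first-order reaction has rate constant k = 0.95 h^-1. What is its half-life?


t½ = ln2/k = 0.693147/(0.95 h^-1)
= 0.7296 h

0.7296 h


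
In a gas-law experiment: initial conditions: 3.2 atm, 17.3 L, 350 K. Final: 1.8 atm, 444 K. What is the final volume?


P1V1/T1 = P2V2/T2
V2 = P1V1T2/(T1P2)
= 3.2×17.3×444/(350×1.8)
= 39.016 L

39.016 L


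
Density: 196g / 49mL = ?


ρ = mass/volume
= 196/49
= 4.0 g/mL

4.0 g/mL


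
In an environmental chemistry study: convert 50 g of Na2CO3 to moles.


M(Na2CO3) = 105.99 g/mol
n = mass/M = 50/105.99 = 0.4717 mol

0.4717 mol


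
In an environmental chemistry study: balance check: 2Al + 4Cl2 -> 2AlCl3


Equation: 2Al + 4Cl2 -> 2AlCl3
Check atoms: Al: 2=2, Cl: 8≠6
Not balanced

No, not balanced


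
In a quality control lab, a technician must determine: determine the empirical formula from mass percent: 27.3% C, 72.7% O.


Assume 100 g sample. Moles of each element:
  C: 27.3/12.01 = 2.273 mol
  O: 72.7/16.0 = 4.544 mol
Divide by smallest (2.273):
  C: 2.273/2.273 = 1.0
  O: 4.544/2.273 = 2.0
Empirical formula: CO2

CO2


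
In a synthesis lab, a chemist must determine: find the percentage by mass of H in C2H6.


M(C2H6) = 2×12.01 + 6×1.008 = 30.068 g/mol
Mass of H = 6 × 1.008 = 6.048 g/mol
% H = 6.048/30.068 × 100 = 20.11%

20.11%


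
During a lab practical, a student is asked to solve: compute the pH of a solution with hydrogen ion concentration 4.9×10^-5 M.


pH = -log10([H+]) = -log10(4.9×10^-5)
= 5 - log10(4.9)
= 5 - 0.69
= 4.31

4.31


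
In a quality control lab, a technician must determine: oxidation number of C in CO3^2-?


x + 3(-2) = -2, so x = +4
Oxidation number: +4

+4


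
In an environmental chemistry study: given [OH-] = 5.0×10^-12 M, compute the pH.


pOH = -log10([OH-]) = -log10(5.0×10^-12)
= 12 - log10(5.0) = 11.3
pH = 14 - pOH = 14 - 11.3 = 2.7

2.7


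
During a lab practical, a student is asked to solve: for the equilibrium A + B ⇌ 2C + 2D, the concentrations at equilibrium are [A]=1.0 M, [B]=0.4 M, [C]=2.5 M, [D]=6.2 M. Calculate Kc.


Kc = [C]^2[D]^2/([A][B])
= (2.5^2 × 6.2^2)/(1.0^1 × 0.4^1)
= 240.25/0.4
= 600.6

600.6


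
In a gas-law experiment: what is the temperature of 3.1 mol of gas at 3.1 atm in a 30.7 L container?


PV = nRT  (R = 0.08206 L·atm/(mol·K))
T = PV/(nR) = 3.1×30.7/(3.1×0.08206)
= 95.17/0.254386
= 374.12 K

374.12 K


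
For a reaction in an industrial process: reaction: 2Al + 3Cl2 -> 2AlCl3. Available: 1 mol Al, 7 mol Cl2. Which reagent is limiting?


Mole ratio available / coefficient:
  Al: 1/2 = 0.500
  Cl2: 7/3 = 2.333
Smaller ratio is limiting.

Al


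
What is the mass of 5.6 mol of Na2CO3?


M(Na2CO3) = 105.99 g/mol
mass = n × M = 5.6 × 105.99 = 593.54 g

593.54 g


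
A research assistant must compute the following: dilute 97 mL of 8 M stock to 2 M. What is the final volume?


C1V1 = C2V2
8 × 97 = 2 × V2
V2 = 776/2 = 388.0 mL

388.0 mL


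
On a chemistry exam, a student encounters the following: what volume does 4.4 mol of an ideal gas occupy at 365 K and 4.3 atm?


PV = nRT  (R = 0.08206 L·atm/(mol·K))
V = nRT/P = 4.4×0.08206×365/4.3
= 30.648 L

30.648 L


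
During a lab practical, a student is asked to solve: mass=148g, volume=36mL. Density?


ρ = mass/volume
= 148/36
= 4.111 g/mL

4.111 g/mL


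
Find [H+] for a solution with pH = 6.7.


[H+] = 10^(-pH) = 10^(-6.7)
= 2.0×10^-7 M

2.0×10^-7 M


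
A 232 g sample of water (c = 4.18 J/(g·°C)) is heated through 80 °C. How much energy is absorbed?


q = mcΔT = 232 × 4.18 × 80
= 77580.80 J

77580.80 J


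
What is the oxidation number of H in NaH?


H with a metal (hydride): -1
Oxidation number: -1

-1


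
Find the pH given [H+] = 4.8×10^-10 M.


pH = -log10([H+]) = -log10(4.8×10^-10)
= 10 - log10(4.8)
= 10 - 0.68
= 9.32

9.32


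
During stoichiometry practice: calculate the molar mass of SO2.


M(SO2) = 1×32.07 + 2×16.0
= 32.07 + 32.0
= 64.07 g/mol

64.07 g/mol


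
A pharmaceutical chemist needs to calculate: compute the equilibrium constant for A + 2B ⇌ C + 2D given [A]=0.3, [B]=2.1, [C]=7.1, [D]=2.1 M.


Kc = [C][D]^2/([A][B]^2)
= (7.1^1 × 2.1^2)/(0.3^1 × 2.1^2)
= 31.311/1.323
= 23.67

23.67


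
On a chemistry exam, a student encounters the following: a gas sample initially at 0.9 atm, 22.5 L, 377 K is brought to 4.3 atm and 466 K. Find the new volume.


P1V1/T1 = P2V2/T2
V2 = P1V1T2/(T1P2)
= 0.9×22.5×466/(377×4.3)
= 5.821 L

5.821 L


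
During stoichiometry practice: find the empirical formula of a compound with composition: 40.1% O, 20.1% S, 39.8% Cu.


Assume 100 g sample. Moles of each element:
  O: 40.1/16.0 = 2.506 mol
  S: 20.1/32.07 = 0.627 mol
  Cu: 39.8/63.55 = 0.626 mol
Divide by smallest (0.626):
  O: 2.506/0.626 = 4.0
  S: 0.627/0.626 = 1.0
  Cu: 0.626/0.626 = 1.0
Empirical formula: CuSO4

CuSO4


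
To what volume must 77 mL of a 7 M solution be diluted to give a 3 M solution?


C1V1 = C2V2
7 × 77 = 3 × V2
V2 = 539/3 = 179.67 mL

179.67 mL


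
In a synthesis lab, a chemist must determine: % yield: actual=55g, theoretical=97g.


% yield = actual/theoretical × 100
= 55/97 × 100
= 56.7%

56.7%


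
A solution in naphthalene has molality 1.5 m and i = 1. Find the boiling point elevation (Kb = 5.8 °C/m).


ΔTb = Kb × m × i
= 5.8 × 1.5 × 1
= 8.7 °C

8.7 °C


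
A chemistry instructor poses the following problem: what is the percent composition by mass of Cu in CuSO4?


M(CuSO4) = 1×63.55 + 1×32.07 + 4×16.0 = 159.62 g/mol
Mass of Cu = 1 × 63.55 = 63.55 g/mol
% Cu = 63.55/159.62 × 100 = 39.81%

39.81%


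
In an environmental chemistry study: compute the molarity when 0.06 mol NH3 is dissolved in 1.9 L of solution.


M = n/V = 0.06/1.9 = 0.032 mol/L

0.032 M


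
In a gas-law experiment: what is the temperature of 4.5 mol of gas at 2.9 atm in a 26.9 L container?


PV = nRT  (R = 0.08206 L·atm/(mol·K))
T = PV/(nR) = 2.9×26.9/(4.5×0.08206)
= 78.01/0.369270
= 211.25 K

211.25 K


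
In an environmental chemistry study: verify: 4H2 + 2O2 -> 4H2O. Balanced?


Equation: 4H2 + 2O2 -> 4H2O
Check atoms: H: 8=8, O: 4=4
Balanced

Yes, balanced


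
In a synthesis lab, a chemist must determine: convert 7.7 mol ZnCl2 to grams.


M(ZnCl2) = 136.28 g/mol
mass = n × M = 7.7 × 136.28 = 1049.36 g

1049.36 g


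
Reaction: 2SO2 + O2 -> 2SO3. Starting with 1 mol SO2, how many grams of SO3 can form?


Mole ratio SO3:SO2 = 2:2
n(SO3) = 1 × 2/2 = 1.000 mol
mass = 1.000 × 80.07 = 80.07 g

80.07 g


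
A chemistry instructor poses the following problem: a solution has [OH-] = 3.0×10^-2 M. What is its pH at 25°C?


pOH = -log10([OH-]) = -log10(3.0×10^-2)
= 2 - log10(3.0) = 1.52
pH = 14 - pOH = 14 - 1.52 = 12.48

12.48


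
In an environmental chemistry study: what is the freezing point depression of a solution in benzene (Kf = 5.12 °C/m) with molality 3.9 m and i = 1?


ΔTf = Kf × m × i
= 5.12 × 3.9 × 1
= 19.968 °C

19.968 °C


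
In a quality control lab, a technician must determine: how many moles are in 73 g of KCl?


M(KCl) = 74.55 g/mol
n = mass/M = 73/74.55 = 0.9792 mol

0.9792 mol


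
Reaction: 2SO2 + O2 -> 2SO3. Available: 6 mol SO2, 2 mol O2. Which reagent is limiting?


Mole ratio available / coefficient:
  SO2: 6/2 = 3.000
  O2: 2/1 = 2.000
Smaller ratio is limiting.

O2


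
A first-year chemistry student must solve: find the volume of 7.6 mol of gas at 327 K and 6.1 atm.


PV = nRT  (R = 0.08206 L·atm/(mol·K))
V = nRT/P = 7.6×0.08206×327/6.1
= 33.432 L

33.432 L


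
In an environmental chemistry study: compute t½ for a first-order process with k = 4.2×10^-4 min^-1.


t½ = ln2/k = 0.693147/(4.2×10^-4 min^-1)
= 1650 min

1650 min


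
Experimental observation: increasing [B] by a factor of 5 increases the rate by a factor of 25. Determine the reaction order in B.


rate ∝ [B]^n
5^n = 25 → n = 2
Order in B: 2

2


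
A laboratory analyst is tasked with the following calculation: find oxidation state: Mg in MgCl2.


Group 2 metal: +2
Oxidation number: +2

+2


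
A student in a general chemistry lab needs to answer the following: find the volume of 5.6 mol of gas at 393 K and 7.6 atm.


PV = nRT  (R = 0.08206 L·atm/(mol·K))
V = nRT/P = 5.6×0.08206×393/7.6
= 23.763 L

23.763 L


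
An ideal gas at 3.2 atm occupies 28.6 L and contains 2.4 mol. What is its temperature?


PV = nRT  (R = 0.08206 L·atm/(mol·K))
T = PV/(nR) = 3.2×28.6/(2.4×0.08206)
= 91.52/0.196944
= 464.70 K

464.70 K


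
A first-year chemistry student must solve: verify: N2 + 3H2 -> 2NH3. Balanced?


Equation: N2 + 3H2 -> 2NH3
Check atoms: H: 6=6, N: 2=2
Balanced

Yes, balanced


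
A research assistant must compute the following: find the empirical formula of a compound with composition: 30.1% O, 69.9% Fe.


Assume 100 g sample. Moles of each element:
  O: 30.1/16.0 = 1.881 mol
  Fe: 69.9/55.85 = 1.252 mol
Divide by smallest (1.252):
  O: 1.881/1.252 = 1.5
  Fe: 1.252/1.252 = 1.0
Multiply all ratios by 2 to obtain whole numbers.
Empirical formula: Fe2O3

Fe2O3


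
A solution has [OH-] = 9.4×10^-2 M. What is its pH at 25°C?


pOH = -log10([OH-]) = -log10(9.4×10^-2)
= 2 - log10(9.4) = 1.03
pH = 14 - pOH = 14 - 1.03 = 12.97

12.97


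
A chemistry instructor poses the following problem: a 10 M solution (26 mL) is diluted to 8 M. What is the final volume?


C1V1 = C2V2
10 × 26 = 8 × V2
V2 = 260/8 = 32.5 mL

32.5 mL


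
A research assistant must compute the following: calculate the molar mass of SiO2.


M(SiO2) = 1×28.09 + 2×16.0
= 28.09 + 32.0
= 60.09 g/mol

60.09 g/mol


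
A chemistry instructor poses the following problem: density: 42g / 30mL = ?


ρ = mass/volume
= 42/30
= 1.4 g/mL

1.4 g/mL


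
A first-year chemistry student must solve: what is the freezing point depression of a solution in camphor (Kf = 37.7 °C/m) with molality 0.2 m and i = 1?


ΔTf = Kf × m × i
= 37.7 × 0.2 × 1
= 7.54 °C

7.54 °C


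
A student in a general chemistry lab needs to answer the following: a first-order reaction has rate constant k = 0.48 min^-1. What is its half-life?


t½ = ln2/k = 0.693147/(0.48 min^-1)
= 1.444 min

1.444 min


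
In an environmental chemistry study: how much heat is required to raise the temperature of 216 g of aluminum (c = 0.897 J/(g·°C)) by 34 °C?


q = mcΔT = 216 × 0.897 × 34
= 6587.57 J

6587.57 J


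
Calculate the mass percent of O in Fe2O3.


M(Fe2O3) = 2×55.85 + 3×16.0 = 159.70 g/mol
Mass of O = 3 × 16.0 = 48.00 g/mol
% O = 48.00/159.70 × 100 = 30.06%

30.06%


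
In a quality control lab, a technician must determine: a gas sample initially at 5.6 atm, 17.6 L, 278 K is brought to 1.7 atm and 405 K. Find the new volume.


P1V1/T1 = P2V2/T2
V2 = P1V1T2/(T1P2)
= 5.6×17.6×405/(278×1.7)
= 84.462 L

84.462 L


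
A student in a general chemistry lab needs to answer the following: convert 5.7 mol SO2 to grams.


M(SO2) = 64.07 g/mol
mass = n × M = 5.7 × 64.07 = 365.20 g

365.20 g


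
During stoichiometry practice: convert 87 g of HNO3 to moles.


M(HNO3) = 63.02 g/mol
n = mass/M = 87/63.02 = 1.3805 mol

1.3805 mol


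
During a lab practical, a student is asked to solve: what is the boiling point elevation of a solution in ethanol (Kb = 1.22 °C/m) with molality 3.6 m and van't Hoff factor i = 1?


ΔTb = Kb × m × i
= 1.22 × 3.6 × 1
= 4.392 °C

4.392 °C


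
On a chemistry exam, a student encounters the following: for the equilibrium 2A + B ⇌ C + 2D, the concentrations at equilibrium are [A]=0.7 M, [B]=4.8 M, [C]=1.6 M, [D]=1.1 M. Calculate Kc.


Kc = [C][D]^2/([A]^2[B])
= (1.6^1 × 1.1^2)/(0.7^2 × 4.8^1)
= 1.936/2.352
= 0.8231

0.8231


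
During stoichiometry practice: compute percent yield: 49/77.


% yield = actual/theoretical × 100
= 49/77 × 100
= 63.64%

63.64%


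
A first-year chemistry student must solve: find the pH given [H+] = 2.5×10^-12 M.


pH = -log10([H+]) = -log10(2.5×10^-12)
= 12 - log10(2.5)
= 12 - 0.4
= 11.6

11.6
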